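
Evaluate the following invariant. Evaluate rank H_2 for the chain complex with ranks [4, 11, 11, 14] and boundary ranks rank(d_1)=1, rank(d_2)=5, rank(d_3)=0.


rank H_k = rank(ker d_k) - rank(im d_{k+1}).
rank(ker d_2) = rank(C_2) - rank(d_2) = 11 - 5 = 6.
rank(im d_{2+1}) = 0.
rank H_2 = 6 - 0 = 6

6


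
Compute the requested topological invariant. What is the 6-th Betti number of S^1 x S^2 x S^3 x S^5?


Each S^d has Poincare polynomial 1 + t^d.
The product S^1 x S^2 x S^3 x S^5 has Poincare polynomial prod(1+t^d_i).
Expanding: b_0=1, b_1=1, b_2=1, b_3=2, b_4=1, b_5=2, b_6=2, b_7=1, b_8=2, b_9=1, b_10=1, b_11=1.
b_6 = 2

2


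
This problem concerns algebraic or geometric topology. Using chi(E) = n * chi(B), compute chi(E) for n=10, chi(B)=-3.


For a finite covering: chi(E) = (number of sheets) * chi(B).
chi(E) = 10 * (-3) = -30

-30


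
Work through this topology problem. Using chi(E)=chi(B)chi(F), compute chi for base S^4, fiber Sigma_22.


chi(S^4) = 2 (n even), chi(Sigma_22) = 2 - 2*22 = -42.
chi(E) = 2 * (-42) = -84

-84


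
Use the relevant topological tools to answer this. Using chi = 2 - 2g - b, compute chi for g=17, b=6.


For a compact orientable surface with genus g and b boundary components: chi = 2 - 2g - b.
chi = 2 - 2*17 - 6 = 2 - 34 - 6 = -38

-38


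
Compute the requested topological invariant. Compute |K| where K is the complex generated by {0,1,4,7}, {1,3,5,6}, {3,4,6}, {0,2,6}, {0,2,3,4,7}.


Each maximal simplex on m vertices has 2^m - 1 nonempty faces.
Take the union (dedupe shared faces).
Total distinct faces = 57

57


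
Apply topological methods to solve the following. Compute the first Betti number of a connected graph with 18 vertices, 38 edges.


For a connected graph: rank(pi_1) = b_1 = E - V + 1 = 1 - chi.
chi = V - E = 18 - 38 = -20.
rank = 1 - (-20) = 38 - 18 + 1 = 21

21


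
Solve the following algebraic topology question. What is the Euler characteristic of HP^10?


HP^10 has one cell in each dimension 0, 4, ..., 4*10 (10+1 cells, all even-dim).
chi = 10 + 1 = 11

11


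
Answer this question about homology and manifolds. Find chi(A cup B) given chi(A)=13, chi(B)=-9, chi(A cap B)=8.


chi(A cup B) = chi(A) + chi(B) - chi(A cap B)
= 13 + (-9) - (8)
= -4

-4


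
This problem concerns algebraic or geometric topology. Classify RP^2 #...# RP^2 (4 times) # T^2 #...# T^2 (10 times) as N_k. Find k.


Since a >= 1, the sum is non-orientable; each T^2 can be replaced by RP^2 # RP^2 (since T^2#RP^2 = 3RP^2).
Total crosscaps k = 4 + 2*10 = 24.
Check via chi: chi = 4*1 + 10*0 - (4+10-1)*2 = -22 = 2 - k = -22. Consistent.

24


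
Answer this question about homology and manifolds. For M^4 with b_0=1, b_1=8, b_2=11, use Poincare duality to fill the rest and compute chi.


By Poincare duality b_k = b_{4-k}, so full Betti numbers: b_0=1, b_1=8, b_2=11, b_3=8, b_4=1.
chi = sum (-1)^k b_k = -3

-3


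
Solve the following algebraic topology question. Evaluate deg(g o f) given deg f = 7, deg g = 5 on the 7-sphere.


Degree is multiplicative under composition: deg(g o f) = deg(g) * deg(f).
= 5 * 7 = 35

35


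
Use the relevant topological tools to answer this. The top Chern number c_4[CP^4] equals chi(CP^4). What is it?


For any closed oriented manifold, <e(TM),[M]> = chi(M).
chi(CP^4) = 4+1 = 5

5


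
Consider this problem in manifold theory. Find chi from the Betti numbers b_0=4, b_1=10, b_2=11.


chi = sum_k (-1)^k b_k.
= (4) + (-10) + (11)
= 5

5


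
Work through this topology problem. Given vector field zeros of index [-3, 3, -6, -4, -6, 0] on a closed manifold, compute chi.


Poincare-Hopf: chi(M) = sum of indices of zeros.
chi = (-3) + (3) + (-6) + (-4) + (-6) + (0) = -16

-16


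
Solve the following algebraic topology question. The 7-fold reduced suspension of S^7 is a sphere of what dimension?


Each suspension raises dimension by 1: Sigma S^n = S^{n+1}.
Sigma^7 S^7 = S^{7+7} = S^14

14


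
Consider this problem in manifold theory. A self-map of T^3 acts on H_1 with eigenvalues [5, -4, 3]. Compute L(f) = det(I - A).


For a torus self-map: L(f) = det(I - A) where A acts on H_1.
L(f) = (1-5) * (1--4) * (1-3) = -4 * 5 * -2 = 40

40


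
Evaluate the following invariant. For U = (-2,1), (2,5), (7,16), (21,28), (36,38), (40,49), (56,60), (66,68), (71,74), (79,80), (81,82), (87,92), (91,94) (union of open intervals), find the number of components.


Sort and merge overlapping open intervals.
Merged: (-2,1), (2,5), (7,16), (21,28), (36,38), (40,49), (56,60), (66,68), (71,74), (79,80), (81,82), (87,94).
Number of components = 12

12


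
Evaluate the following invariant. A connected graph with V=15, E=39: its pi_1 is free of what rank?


For a connected graph: rank(pi_1) = b_1 = E - V + 1 = 1 - chi.
chi = V - E = 15 - 39 = -24.
rank = 1 - (-24) = 39 - 15 + 1 = 25

25


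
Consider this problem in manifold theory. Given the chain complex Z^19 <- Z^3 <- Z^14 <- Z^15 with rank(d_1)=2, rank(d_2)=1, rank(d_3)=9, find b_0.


rank H_k = rank(ker d_k) - rank(im d_{k+1}).
rank(ker d_0) = rank(C_0) - rank(d_0) = 19 - 0 = 19.
rank(im d_{0+1}) = 2.
rank H_0 = 19 - 2 = 17

17


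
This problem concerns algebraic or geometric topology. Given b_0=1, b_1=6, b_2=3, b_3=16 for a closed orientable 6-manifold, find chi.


By Poincare duality b_k = b_{6-k}, so full Betti numbers: b_0=1, b_1=6, b_2=3, b_3=16, b_4=3, b_5=6, b_6=1.
chi = sum (-1)^k b_k = -20

-20


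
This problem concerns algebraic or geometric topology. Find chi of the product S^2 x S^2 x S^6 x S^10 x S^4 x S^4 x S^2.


chi is multiplicative: chi(X x Y) = chi(X) chi(Y).
Each even-dim sphere has chi = 2. There are 7 factors.
chi = 2^7 = 128

128


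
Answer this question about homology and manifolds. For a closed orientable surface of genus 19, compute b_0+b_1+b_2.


For Sigma_19: b_0 = 1, b_1 = 2g = 38, b_2 = 1.
Total = 1 + 38 + 1 = 40

40


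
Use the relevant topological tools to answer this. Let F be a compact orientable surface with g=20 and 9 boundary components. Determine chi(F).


For a compact orientable surface with genus g and b boundary components: chi = 2 - 2g - b.
chi = 2 - 2*20 - 9 = 2 - 40 - 9 = -47

-47


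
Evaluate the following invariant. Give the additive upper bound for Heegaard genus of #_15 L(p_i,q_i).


Heegaard genus satisfies g(A#B) <= g(A) + g(B).
Each lens space has g = 1.
Upper bound: 15 * 1 = 15

15


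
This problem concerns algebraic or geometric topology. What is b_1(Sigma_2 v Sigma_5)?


For a wedge: H_1(A v B) = H_1(A) + H_1(B).
b_1(Sigma_2) = 4, b_1(Sigma_5) = 10.
b_1 = 4 + 10 = 14

14


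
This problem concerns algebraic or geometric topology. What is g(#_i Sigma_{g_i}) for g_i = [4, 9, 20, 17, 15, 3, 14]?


Genus is additive under connected sum of orientable surfaces.
g = 4 + 9 + 20 + 17 + 15 + 3 + 14 = 82

82


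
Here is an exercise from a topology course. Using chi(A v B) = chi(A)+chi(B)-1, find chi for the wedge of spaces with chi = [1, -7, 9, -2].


chi(A v B) = chi(A) + chi(B) - 1 (one point identified).
For 4 spaces: chi = (sum chi_i) - (4 - 1).
sum = 1; chi = 1 - 3 = -2

-2


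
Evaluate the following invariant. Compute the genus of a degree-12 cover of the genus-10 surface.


For an n-sheeted cover: chi(E) = n * chi(B).
chi(Sigma_10) = 2 - 2*10 = -18.
chi(E) = 12 * (-18) = -216.
genus(E) = (2 - chi(E))/2 = (2 - (-216))/2 = 218/2 = 109

109


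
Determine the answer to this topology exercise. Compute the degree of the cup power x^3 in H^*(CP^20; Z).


|x| = 2 in H^*(CP^n).
|x^3| = 3 * |x| = 3 * 2 = 6

6


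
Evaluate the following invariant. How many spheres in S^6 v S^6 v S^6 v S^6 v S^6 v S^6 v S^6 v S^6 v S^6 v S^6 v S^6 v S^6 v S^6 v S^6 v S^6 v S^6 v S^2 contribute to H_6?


For a wedge of spheres, H_k (k>0) is free on one generator per sphere of dimension k.
Spheres of dimension 6: count = 16.
b_6 = 16

16


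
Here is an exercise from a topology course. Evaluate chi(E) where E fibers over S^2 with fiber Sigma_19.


chi(S^2) = 2 (n even), chi(Sigma_19) = 2 - 2*19 = -36.
chi(E) = 2 * (-36) = -72

-72


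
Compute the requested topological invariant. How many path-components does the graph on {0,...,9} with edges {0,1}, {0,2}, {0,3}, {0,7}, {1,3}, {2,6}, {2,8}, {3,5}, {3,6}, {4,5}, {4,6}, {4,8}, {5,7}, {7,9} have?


Run DFS/union-find over 10 vertices.
V = 10, E = 14.
Number of components = 1

1


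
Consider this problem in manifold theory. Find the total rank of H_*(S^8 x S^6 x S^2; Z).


Total Betti number is multiplicative under products.
Each S^d (d>=1) has total Betti number 2.
There are 3 sphere factors.
Total = 2^3 = 8

8


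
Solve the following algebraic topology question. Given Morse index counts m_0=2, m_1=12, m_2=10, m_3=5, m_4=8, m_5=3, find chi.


Morse theory: chi(M) = sum_k (-1)^k m_k where m_k = #(index-k critical points).
= (2) + (-12) + (10) + (-5) + (8) + (-3) = 0

0


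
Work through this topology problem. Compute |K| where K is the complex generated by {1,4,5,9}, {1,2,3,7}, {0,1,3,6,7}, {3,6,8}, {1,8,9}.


Each maximal simplex on m vertices has 2^m - 1 nonempty faces.
Take the union (dedupe shared faces).
Total distinct faces = 60

60


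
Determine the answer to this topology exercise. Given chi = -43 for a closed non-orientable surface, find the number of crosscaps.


chi = 2 - k for closed non-orientable surfaces with k crosscaps.
-43 = 2 - k
k = 2 - (-43) = 45

45


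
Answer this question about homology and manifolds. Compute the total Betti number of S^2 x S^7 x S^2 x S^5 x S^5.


Total Betti number is multiplicative under products.
Each S^d (d>=1) has total Betti number 2.
There are 5 sphere factors.
Total = 2^5 = 32

32


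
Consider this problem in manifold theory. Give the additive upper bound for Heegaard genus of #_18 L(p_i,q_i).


Heegaard genus satisfies g(A#B) <= g(A) + g(B).
Each lens space has g = 1.
Upper bound: 18 * 1 = 18

18


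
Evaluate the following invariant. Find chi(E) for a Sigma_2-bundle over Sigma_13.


For a fiber bundle F -> E -> B (with CW structure): chi(E) = chi(B) * chi(F).
chi(Sigma_13) = -24, chi(Sigma_2) = -2.
chi(E) = (-24) * (-2) = 48

48


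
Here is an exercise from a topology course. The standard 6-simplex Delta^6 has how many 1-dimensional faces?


Delta^6 has 6+1 vertices. A 1-face is a choice of 1+1 vertices.
f_1 = C(6+1, 1+1) = C(7,2) = 21

21


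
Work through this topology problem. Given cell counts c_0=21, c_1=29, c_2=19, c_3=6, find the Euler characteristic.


chi = sum_k (-1)^k c_k.
= (-1)^0*21 + (-1)^1*29 + (-1)^2*19 + (-1)^3*6
= (21) + (-29) + (19) + (-6)
= 5

5


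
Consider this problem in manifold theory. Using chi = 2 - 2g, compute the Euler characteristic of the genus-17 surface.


For a closed orientable surface of genus g: chi = 2 - 2g.
Here g = 17.
chi = 2 - 2*17 = 2 - 34 = -32

-32


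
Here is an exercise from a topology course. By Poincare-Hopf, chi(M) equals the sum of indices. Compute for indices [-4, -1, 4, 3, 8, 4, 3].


Poincare-Hopf: chi(M) = sum of indices of zeros.
chi = (-4) + (-1) + (4) + (3) + (8) + (4) + (3) = 17

17


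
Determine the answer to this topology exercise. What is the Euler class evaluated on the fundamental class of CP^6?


For any closed oriented manifold, <e(TM),[M]> = chi(M).
chi(CP^6) = 6+1 = 7

7


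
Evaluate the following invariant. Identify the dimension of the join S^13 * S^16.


Join of spheres: S^m * S^n = S^{m+n+1}.
dim = 13 + 16 + 1 = 30

30


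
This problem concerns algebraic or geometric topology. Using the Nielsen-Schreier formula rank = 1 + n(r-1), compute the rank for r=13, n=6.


Nielsen-Schreier: an index-n subgroup of F_r is free of rank 1 + n(r-1).
Equivalently: chi(cover) = n*chi(base); chi(vee_r S^1) = 1 - 13 = -12.
chi(E) = 6*(-12) = -72; rank = 1 - chi(E) = 1 - (-72) = 73.
rank = 1 + 6*(13-1) = 1 + 72 = 73

73


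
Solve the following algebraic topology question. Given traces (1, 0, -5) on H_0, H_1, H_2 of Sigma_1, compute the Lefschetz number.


L(f) = tr(f_0*) - tr(f_1*) + tr(f_2*).
= 1 - (0) + (-5)
= -4

-4


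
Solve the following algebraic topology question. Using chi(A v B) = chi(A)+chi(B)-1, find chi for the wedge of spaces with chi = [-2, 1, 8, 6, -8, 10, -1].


chi(A v B) = chi(A) + chi(B) - 1 (one point identified).
For 7 spaces: chi = (sum chi_i) - (7 - 1).
sum = 14; chi = 14 - 6 = 8

8


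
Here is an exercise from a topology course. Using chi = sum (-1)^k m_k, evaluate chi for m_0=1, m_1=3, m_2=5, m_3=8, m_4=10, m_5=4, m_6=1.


Morse theory: chi(M) = sum_k (-1)^k m_k where m_k = #(index-k critical points).
= (1) + (-3) + (5) + (-8) + (10) + (-4) + (1) = 2

2


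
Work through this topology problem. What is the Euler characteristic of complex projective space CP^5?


CP^5 has one cell in each even dimension 0, 2, ..., 2*5 (5+1 cells total).
All cells are even-dimensional, so chi = number of cells.
chi = 5 + 1 = 6

6


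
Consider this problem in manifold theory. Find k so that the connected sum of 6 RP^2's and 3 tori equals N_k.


Since a >= 1, the sum is non-orientable; each T^2 can be replaced by RP^2 # RP^2 (since T^2#RP^2 = 3RP^2).
Total crosscaps k = 6 + 2*3 = 12.
Check via chi: chi = 6*1 + 3*0 - (6+3-1)*2 = -10 = 2 - k = -10. Consistent.

12


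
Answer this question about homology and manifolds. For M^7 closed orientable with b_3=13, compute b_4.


Poincare duality for closed orientable n-manifolds: b_k = b_{n-k}.
Here n = 7, so b_4 = b_3 = 13

13


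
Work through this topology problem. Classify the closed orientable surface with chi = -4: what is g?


chi = 2 - 2g for closed orientable surfaces.
-4 = 2 - 2g
2g = 2 - (-4) = 6
g = 3

3


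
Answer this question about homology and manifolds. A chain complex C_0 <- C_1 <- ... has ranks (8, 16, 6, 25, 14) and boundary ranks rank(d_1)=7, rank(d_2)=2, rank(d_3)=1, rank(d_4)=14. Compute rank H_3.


rank H_k = rank(ker d_k) - rank(im d_{k+1}).
rank(ker d_3) = rank(C_3) - rank(d_3) = 25 - 1 = 24.
rank(im d_{3+1}) = 14.
rank H_3 = 24 - 14 = 10

10


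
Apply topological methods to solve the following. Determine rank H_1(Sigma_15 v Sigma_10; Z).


For a wedge: H_1(A v B) = H_1(A) + H_1(B).
b_1(Sigma_15) = 30, b_1(Sigma_10) = 20.
b_1 = 30 + 20 = 50

50


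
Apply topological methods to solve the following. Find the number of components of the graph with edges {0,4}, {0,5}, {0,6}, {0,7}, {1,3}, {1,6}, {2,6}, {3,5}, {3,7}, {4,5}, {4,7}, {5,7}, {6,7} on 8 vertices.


Run DFS/union-find over 8 vertices.
V = 8, E = 13.
Number of components = 1

1


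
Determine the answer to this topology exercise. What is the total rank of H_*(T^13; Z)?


b_k(T^13) = C(13,k), so the sum over k is sum_k C(13,k) = 2^13.
Total = 2^13 = 8192

8192


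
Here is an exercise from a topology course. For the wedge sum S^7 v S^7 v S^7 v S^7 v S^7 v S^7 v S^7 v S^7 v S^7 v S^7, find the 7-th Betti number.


For a wedge of spheres, H_k (k>0) is free on one generator per sphere of dimension k.
Spheres of dimension 7: count = 10.
b_7 = 10

10


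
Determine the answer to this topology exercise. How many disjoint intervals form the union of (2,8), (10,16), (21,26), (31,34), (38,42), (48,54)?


Sort and merge overlapping open intervals.
Merged: (2,8), (10,16), (21,26), (31,34), (38,42), (48,54).
Number of components = 6

6


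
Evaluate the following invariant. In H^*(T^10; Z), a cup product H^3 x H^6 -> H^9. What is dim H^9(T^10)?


Cup product: H^p x H^q -> H^{p+q}; here p+q = 3+6 = 9.
rank H^k(T^n) = C(n,k).
C(10,9) = 10

10


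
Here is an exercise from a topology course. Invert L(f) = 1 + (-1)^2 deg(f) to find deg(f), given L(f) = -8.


L(f) = 1 + (-1)^2 deg(f) on S^2.
-8 = 1 + (-1)^2 * deg(f)
(-1)^2 * deg(f) = -9
deg(f) = -9

-9


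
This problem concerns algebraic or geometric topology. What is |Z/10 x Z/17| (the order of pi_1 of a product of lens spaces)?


pi_1(X x Y) = pi_1(X) x pi_1(Y).
pi_1(L(10,1)) = Z/10, pi_1(L(17,1)) = Z/17.
|Z/10 x Z/17| = 10 * 17 = 170

170


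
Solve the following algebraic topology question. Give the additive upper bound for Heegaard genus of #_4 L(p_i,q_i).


Heegaard genus satisfies g(A#B) <= g(A) + g(B).
Each lens space has g = 1.
Upper bound: 4 * 1 = 4

4


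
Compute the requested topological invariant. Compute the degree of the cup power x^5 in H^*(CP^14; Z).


|x| = 2 in H^*(CP^n).
|x^5| = 5 * |x| = 5 * 2 = 10

10


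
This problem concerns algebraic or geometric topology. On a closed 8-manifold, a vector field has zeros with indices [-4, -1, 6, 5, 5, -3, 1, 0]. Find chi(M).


Poincare-Hopf: chi(M) = sum of indices of zeros.
chi = (-4) + (-1) + (6) + (5) + (5) + (-3) + (1) + (0) = 9

9


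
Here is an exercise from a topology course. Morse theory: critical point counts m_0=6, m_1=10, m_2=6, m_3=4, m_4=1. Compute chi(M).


Morse theory: chi(M) = sum_k (-1)^k m_k where m_k = #(index-k critical points).
= (6) + (-10) + (6) + (-4) + (1) = -1

-1


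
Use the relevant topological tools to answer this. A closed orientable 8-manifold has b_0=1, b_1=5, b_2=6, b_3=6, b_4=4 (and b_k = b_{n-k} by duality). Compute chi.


By Poincare duality b_k = b_{8-k}, so full Betti numbers: b_0=1, b_1=5, b_2=6, b_3=6, b_4=4, b_5=6, b_6=6, b_7=5, b_8=1.
chi = sum (-1)^k b_k = -4

-4


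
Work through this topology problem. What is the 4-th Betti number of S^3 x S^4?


Each S^d has Poincare polynomial 1 + t^d.
The product S^3 x S^4 has Poincare polynomial prod(1+t^d_i).
Expanding: b_0=1, b_3=1, b_4=1, b_7=1.
b_4 = 1

1


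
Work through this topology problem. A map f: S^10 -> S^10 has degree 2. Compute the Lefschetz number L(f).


On S^10: L(f) = tr(f_0*) + (-1)^10 tr(f_10*) = 1 + (-1)^10 * deg(f).
L(f) = 1 + (-1)^10 * 2 = 1 + 2 = 3

3


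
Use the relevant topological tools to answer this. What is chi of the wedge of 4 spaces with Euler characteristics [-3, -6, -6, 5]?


chi(A v B) = chi(A) + chi(B) - 1 (one point identified).
For 4 spaces: chi = (sum chi_i) - (4 - 1).
sum = -10; chi = -10 - 3 = -13

-13


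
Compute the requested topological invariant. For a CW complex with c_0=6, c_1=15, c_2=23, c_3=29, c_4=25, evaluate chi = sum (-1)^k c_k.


chi = sum_k (-1)^k c_k.
= (-1)^0*6 + (-1)^1*15 + (-1)^2*23 + (-1)^3*29 + (-1)^4*25
= (6) + (-15) + (23) + (-29) + (25)
= 10

10


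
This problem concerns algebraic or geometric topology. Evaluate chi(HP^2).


HP^2 has one cell in each dimension 0, 4, ..., 4*2 (2+1 cells, all even-dim).
chi = 2 + 1 = 3

3


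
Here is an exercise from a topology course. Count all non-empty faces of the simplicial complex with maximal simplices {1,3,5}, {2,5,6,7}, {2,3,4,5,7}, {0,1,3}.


Each maximal simplex on m vertices has 2^m - 1 nonempty faces.
Take the union (dedupe shared faces).
Total distinct faces = 47

47


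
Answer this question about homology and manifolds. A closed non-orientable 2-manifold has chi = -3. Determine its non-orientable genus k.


chi = 2 - k for closed non-orientable surfaces with k crosscaps.
-3 = 2 - k
k = 2 - (-3) = 5

5


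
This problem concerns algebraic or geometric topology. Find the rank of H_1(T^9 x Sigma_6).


pi_1(A x B) = pi_1(A) x pi_1(B); rank of abelianization = b_1.
b_1(T^9) = 9, b_1(Sigma_6) = 2*6 = 12.
b_1(product) = 9 + 12 = 21

21


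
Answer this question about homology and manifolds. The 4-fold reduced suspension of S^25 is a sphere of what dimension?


Each suspension raises dimension by 1: Sigma S^n = S^{n+1}.
Sigma^4 S^25 = S^{25+4} = S^29

29


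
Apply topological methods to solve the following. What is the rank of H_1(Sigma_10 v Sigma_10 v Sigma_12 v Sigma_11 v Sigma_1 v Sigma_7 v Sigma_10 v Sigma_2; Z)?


For a wedge X v Y: reduced H_k(X v Y) = H_k(X) + H_k(Y).
Each Sigma_g contributes b_1 = 2g.
b_1 = 20 + 20 + 24 + 22 + 2 + 14 + 20 + 4 = 126

126


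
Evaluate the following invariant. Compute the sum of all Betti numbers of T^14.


b_k(T^14) = C(14,k), so the sum over k is sum_k C(14,k) = 2^14.
Total = 2^14 = 16384

16384


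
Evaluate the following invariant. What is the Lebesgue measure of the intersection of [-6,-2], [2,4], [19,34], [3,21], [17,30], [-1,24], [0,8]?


Intersection = [max(a_i), min(b_i)] = [19, -2].
Since 19 > -2, the intersection is empty.
Length = 0

0


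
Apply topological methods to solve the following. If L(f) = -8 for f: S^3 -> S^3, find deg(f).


L(f) = 1 + (-1)^3 deg(f) on S^3.
-8 = 1 + (-1)^3 * deg(f)
(-1)^3 * deg(f) = -9
deg(f) = 9

9


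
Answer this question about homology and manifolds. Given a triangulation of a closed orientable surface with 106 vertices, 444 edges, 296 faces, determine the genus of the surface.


chi = V - E + F = 106 - 444 + 296 = -42
For orientable closed surface: chi = 2 - 2g, so g = (2 - chi)/2.
g = (2 - (-42)) / 2 = 44 / 2 = 22

22


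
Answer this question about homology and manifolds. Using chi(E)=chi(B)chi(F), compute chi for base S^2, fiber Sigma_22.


chi(S^2) = 2 (n even), chi(Sigma_22) = 2 - 2*22 = -42.
chi(E) = 2 * (-42) = -84

-84


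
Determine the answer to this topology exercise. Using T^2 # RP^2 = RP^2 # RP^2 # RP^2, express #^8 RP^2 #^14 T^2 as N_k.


Since a >= 1, the sum is non-orientable; each T^2 can be replaced by RP^2 # RP^2 (since T^2#RP^2 = 3RP^2).
Total crosscaps k = 8 + 2*14 = 36.
Check via chi: chi = 8*1 + 14*0 - (8+14-1)*2 = -34 = 2 - k = -34. Consistent.

36


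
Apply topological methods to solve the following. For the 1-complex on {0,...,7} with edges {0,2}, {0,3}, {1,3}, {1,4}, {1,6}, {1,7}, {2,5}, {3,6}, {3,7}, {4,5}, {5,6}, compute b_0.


Run DFS/union-find over 8 vertices.
V = 8, E = 11.
Number of components = 1

1


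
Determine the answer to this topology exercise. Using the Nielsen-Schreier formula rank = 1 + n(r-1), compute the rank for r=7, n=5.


Nielsen-Schreier: an index-n subgroup of F_r is free of rank 1 + n(r-1).
Equivalently: chi(cover) = n*chi(base); chi(vee_r S^1) = 1 - 7 = -6.
chi(E) = 5*(-6) = -30; rank = 1 - chi(E) = 1 - (-30) = 31.
rank = 1 + 5*(7-1) = 1 + 30 = 31

31


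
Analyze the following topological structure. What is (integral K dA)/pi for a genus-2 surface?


Gauss-Bonnet: integral K dA = 2*pi*chi(M).
chi(Sigma_2) = 2 - 2*2 = -2.
(integral K dA)/pi = 2*chi = 2*(-2) = -4

-4


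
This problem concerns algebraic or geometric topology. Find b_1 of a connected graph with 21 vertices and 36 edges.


For a connected graph: rank(pi_1) = b_1 = E - V + 1 = 1 - chi.
chi = V - E = 21 - 36 = -15.
rank = 1 - (-15) = 36 - 21 + 1 = 16

16


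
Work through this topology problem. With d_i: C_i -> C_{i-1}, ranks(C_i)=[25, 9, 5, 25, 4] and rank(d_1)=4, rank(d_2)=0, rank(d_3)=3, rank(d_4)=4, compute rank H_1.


rank H_k = rank(ker d_k) - rank(im d_{k+1}).
rank(ker d_1) = rank(C_1) - rank(d_1) = 9 - 4 = 5.
rank(im d_{1+1}) = 0.
rank H_1 = 5 - 0 = 5

5


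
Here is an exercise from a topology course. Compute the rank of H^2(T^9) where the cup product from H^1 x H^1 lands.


Cup product: H^p x H^q -> H^{p+q}; here p+q = 1+1 = 2.
rank H^k(T^n) = C(n,k).
C(9,2) = 36

36


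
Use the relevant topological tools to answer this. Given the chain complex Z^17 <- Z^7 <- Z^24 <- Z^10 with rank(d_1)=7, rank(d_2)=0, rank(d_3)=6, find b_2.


rank H_k = rank(ker d_k) - rank(im d_{k+1}).
rank(ker d_2) = rank(C_2) - rank(d_2) = 24 - 0 = 24.
rank(im d_{2+1}) = 6.
rank H_2 = 24 - 6 = 18

18


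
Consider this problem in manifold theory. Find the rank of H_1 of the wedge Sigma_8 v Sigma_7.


For a wedge: H_1(A v B) = H_1(A) + H_1(B).
b_1(Sigma_8) = 16, b_1(Sigma_7) = 14.
b_1 = 16 + 14 = 30

30


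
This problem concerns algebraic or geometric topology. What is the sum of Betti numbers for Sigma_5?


For Sigma_5: b_0 = 1, b_1 = 2g = 10, b_2 = 1.
Total = 1 + 10 + 1 = 12

12


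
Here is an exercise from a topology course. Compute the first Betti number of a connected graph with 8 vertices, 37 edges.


For a connected graph: rank(pi_1) = b_1 = E - V + 1 = 1 - chi.
chi = V - E = 8 - 37 = -29.
rank = 1 - (-29) = 37 - 8 + 1 = 30

30


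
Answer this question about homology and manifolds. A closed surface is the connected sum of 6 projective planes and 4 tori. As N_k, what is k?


Since a >= 1, the sum is non-orientable; each T^2 can be replaced by RP^2 # RP^2 (since T^2#RP^2 = 3RP^2).
Total crosscaps k = 6 + 2*4 = 14.
Check via chi: chi = 6*1 + 4*0 - (6+4-1)*2 = -12 = 2 - k = -12. Consistent.

14


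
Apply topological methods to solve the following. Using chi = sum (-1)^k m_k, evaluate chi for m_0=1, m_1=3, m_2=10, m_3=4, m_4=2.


Morse theory: chi(M) = sum_k (-1)^k m_k where m_k = #(index-k critical points).
= (1) + (-3) + (10) + (-4) + (2) = 6

6


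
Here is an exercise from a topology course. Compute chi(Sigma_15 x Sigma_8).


chi(Sigma_15) = 2 - 2*15 = -28
chi(Sigma_8) = 2 - 2*8 = -14
chi(product) = (-28) * (-14) = 392

392


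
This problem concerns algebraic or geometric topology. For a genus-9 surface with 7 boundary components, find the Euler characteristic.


For a compact orientable surface with genus g and b boundary components: chi = 2 - 2g - b.
chi = 2 - 2*9 - 7 = 2 - 18 - 7 = -23

-23


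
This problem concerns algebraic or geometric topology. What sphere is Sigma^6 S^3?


Each suspension raises dimension by 1: Sigma S^n = S^{n+1}.
Sigma^6 S^3 = S^{3+6} = S^9

9


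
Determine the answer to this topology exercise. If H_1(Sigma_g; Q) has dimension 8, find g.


For a closed orientable surface: b_1 = 2g.
8 = 2g
g = 8 / 2 = 4

4


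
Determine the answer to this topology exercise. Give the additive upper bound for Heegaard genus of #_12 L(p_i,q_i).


Heegaard genus satisfies g(A#B) <= g(A) + g(B).
Each lens space has g = 1.
Upper bound: 12 * 1 = 12

12


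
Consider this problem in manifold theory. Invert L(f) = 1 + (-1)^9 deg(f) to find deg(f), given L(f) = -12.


L(f) = 1 + (-1)^9 deg(f) on S^9.
-12 = 1 + (-1)^9 * deg(f)
(-1)^9 * deg(f) = -13
deg(f) = 13

13


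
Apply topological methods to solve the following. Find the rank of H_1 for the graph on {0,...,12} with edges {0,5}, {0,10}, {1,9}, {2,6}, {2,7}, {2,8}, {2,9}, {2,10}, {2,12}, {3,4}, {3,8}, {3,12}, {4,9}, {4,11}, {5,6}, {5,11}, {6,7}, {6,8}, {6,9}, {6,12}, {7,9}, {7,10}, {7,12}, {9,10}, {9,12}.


b_1 = E - V + (number of components).
E = 25, V = 13, components = 1.
b_1 = 25 - 13 + 1 = 13

13


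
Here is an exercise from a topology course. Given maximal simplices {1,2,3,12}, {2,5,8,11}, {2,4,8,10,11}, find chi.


Enumerate all faces; f-vector: f_0=9, f_1=19, f_2=17, f_3=7, f_4=1.
chi = sum (-1)^k f_k = 1

1


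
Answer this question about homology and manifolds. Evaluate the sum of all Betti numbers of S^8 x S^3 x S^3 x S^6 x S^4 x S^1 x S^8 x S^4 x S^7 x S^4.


Total Betti number is multiplicative under products.
Each S^d (d>=1) has total Betti number 2.
There are 10 sphere factors.
Total = 2^10 = 1024

1024


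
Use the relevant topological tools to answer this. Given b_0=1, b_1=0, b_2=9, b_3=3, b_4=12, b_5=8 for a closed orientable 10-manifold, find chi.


By Poincare duality b_k = b_{10-k}, so full Betti numbers: b_0=1, b_1=0, b_2=9, b_3=3, b_4=12, b_5=8, b_6=12, b_7=3, b_8=9, b_9=0, b_10=1.
chi = sum (-1)^k b_k = 30

30


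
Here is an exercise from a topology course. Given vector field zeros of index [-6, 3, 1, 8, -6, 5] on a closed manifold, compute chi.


Poincare-Hopf: chi(M) = sum of indices of zeros.
chi = (-6) + (3) + (1) + (8) + (-6) + (5) = 5

5


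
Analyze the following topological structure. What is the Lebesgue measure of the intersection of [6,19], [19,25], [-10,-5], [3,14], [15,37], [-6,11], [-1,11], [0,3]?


Intersection = [max(a_i), min(b_i)] = [19, -5].
Since 19 > -5, the intersection is empty.
Length = 0

0


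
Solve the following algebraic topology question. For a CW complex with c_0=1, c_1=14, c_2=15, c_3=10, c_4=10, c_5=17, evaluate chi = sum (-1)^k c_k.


chi = sum_k (-1)^k c_k.
= (-1)^0*1 + (-1)^1*14 + (-1)^2*15 + (-1)^3*10 + (-1)^4*10 + (-1)^5*17
= (1) + (-14) + (15) + (-10) + (10) + (-17)
= -15

-15


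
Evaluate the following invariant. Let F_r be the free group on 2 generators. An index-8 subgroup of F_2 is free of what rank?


Nielsen-Schreier: an index-n subgroup of F_r is free of rank 1 + n(r-1).
Equivalently: chi(cover) = n*chi(base); chi(vee_r S^1) = 1 - 2 = -1.
chi(E) = 8*(-1) = -8; rank = 1 - chi(E) = 1 - (-8) = 9.
rank = 1 + 8*(2-1) = 1 + 8 = 9

9


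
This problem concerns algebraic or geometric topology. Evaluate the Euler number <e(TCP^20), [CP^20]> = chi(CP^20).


For any closed oriented manifold, <e(TM),[M]> = chi(M).
chi(CP^20) = 20+1 = 21

21


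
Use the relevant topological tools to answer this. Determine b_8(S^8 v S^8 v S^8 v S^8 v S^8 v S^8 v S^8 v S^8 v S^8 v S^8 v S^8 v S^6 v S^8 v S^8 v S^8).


For a wedge of spheres, H_k (k>0) is free on one generator per sphere of dimension k.
Spheres of dimension 8: count = 14.
b_8 = 14

14


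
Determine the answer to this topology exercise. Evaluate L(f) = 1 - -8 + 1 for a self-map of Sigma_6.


L(f) = tr(f_0*) - tr(f_1*) + tr(f_2*).
= 1 - (-8) + (1)
= 10

10


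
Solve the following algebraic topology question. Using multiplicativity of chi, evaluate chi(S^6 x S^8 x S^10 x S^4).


chi is multiplicative: chi(X x Y) = chi(X) chi(Y).
Each even-dim sphere has chi = 2. There are 4 factors.
chi = 2^4 = 16

16


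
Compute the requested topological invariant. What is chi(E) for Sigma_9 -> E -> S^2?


chi(S^2) = 2 (n even), chi(Sigma_9) = 2 - 2*9 = -16.
chi(E) = 2 * (-16) = -32

-32


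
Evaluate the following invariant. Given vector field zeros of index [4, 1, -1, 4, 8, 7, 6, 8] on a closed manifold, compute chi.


Poincare-Hopf: chi(M) = sum of indices of zeros.
chi = (4) + (1) + (-1) + (4) + (8) + (7) + (6) + (8) = 37

37


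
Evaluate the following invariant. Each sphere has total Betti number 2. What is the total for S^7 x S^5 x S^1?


Total Betti number is multiplicative under products.
Each S^d (d>=1) has total Betti number 2.
There are 3 sphere factors.
Total = 2^3 = 8

8


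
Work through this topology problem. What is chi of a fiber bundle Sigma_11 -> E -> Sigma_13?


For a fiber bundle F -> E -> B (with CW structure): chi(E) = chi(B) * chi(F).
chi(Sigma_13) = -24, chi(Sigma_11) = -20.
chi(E) = (-24) * (-20) = 480

480


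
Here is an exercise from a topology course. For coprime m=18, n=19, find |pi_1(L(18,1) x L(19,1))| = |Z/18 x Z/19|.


pi_1(X x Y) = pi_1(X) x pi_1(Y).
pi_1(L(18,1)) = Z/18, pi_1(L(19,1)) = Z/19.
|Z/18 x Z/19| = 18 * 19 = 342

342


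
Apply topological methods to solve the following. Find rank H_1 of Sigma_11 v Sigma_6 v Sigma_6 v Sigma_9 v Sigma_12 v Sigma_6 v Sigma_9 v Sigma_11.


For a wedge X v Y: reduced H_k(X v Y) = H_k(X) + H_k(Y).
Each Sigma_g contributes b_1 = 2g.
b_1 = 22 + 12 + 12 + 18 + 24 + 12 + 18 + 22 = 140

140


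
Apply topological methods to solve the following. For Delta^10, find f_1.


Delta^10 has 10+1 vertices. A 1-face is a choice of 1+1 vertices.
f_1 = C(10+1, 1+1) = C(11,2) = 55

55


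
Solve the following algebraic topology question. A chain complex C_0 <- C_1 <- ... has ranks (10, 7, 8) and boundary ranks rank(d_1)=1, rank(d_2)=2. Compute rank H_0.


rank H_k = rank(ker d_k) - rank(im d_{k+1}).
rank(ker d_0) = rank(C_0) - rank(d_0) = 10 - 0 = 10.
rank(im d_{0+1}) = 1.
rank H_0 = 10 - 1 = 9

9


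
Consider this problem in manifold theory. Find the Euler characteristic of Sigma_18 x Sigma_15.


chi(Sigma_18) = 2 - 2*18 = -34
chi(Sigma_15) = 2 - 2*15 = -28
chi(product) = (-34) * (-28) = 952

952


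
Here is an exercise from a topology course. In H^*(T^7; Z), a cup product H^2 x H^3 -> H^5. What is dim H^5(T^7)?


Cup product: H^p x H^q -> H^{p+q}; here p+q = 2+3 = 5.
rank H^k(T^n) = C(n,k).
C(7,5) = 21

21


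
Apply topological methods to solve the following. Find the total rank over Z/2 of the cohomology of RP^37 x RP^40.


dim H^*(RP^n; Z/2) = n+1 (one Z/2 in each degree 0..n).
Total Betti number is multiplicative.
Total = (37+1) * (40+1) = 38 * 41 = 1558

1558


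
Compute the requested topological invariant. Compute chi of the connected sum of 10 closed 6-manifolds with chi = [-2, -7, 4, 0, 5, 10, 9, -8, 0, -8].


For n-manifolds: chi(A#B) = chi(A) + chi(B) - chi(S^6).
chi(S^6) = 1 + (-1)^6 = 2.
chi(#) = (sum chi_i) - (10-1)*chi(S^6) = 3 - 9*2 = -15

-15


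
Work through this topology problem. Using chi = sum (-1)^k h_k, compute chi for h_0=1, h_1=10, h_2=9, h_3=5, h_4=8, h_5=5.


Handles of index k contribute (-1)^k to chi (same as CW cells).
chi = (1) + (-10) + (9) + (-5) + (8) + (-5) = -2

-2


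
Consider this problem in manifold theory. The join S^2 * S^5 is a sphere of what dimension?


Join of spheres: S^m * S^n = S^{m+n+1}.
dim = 2 + 5 + 1 = 8

8


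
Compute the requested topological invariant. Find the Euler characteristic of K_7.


K_7: V = 7, E = C(7,2) = 21.
chi = V - E = 7 - 21 = -14

-14


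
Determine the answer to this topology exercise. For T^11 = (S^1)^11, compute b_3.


By the Kunneth formula, b_k(T^n) = C(n,k).
b_3(T^11) = C(11,3).
C(11,3) = 11!/(3!*8!) = 165

165


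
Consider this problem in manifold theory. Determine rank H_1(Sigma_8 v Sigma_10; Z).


For a wedge: H_1(A v B) = H_1(A) + H_1(B).
b_1(Sigma_8) = 16, b_1(Sigma_10) = 20.
b_1 = 16 + 20 = 36

36


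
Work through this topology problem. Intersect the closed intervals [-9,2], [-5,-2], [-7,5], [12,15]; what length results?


Intersection = [max(a_i), min(b_i)] = [12, -2].
Since 12 > -2, the intersection is empty.
Length = 0

0


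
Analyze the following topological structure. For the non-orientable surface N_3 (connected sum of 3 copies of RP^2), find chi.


For a non-orientable closed surface with k crosscaps: chi = 2 - k.
Here k = 3.
chi = 2 - 3 = -1

-1


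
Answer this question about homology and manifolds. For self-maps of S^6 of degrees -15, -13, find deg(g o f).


Degree is multiplicative under composition: deg(g o f) = deg(g) * deg(f).
= -13 * -15 = 195

195


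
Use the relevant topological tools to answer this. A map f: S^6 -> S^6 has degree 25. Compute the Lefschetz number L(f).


On S^6: L(f) = tr(f_0*) + (-1)^6 tr(f_6*) = 1 + (-1)^6 * deg(f).
L(f) = 1 + (-1)^6 * 25 = 1 + 25 = 26

26


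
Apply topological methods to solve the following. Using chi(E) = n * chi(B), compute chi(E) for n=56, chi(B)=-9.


For a finite covering: chi(E) = (number of sheets) * chi(B).
chi(E) = 56 * (-9) = -504

-504


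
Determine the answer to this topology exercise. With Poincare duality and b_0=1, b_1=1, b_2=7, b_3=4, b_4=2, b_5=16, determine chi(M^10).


By Poincare duality b_k = b_{10-k}, so full Betti numbers: b_0=1, b_1=1, b_2=7, b_3=4, b_4=2, b_5=16, b_6=2, b_7=4, b_8=7, b_9=1, b_10=1.
chi = sum (-1)^k b_k = -6

-6


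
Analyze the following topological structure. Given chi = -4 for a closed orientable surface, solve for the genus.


chi = 2 - 2g for closed orientable surfaces.
-4 = 2 - 2g
2g = 2 - (-4) = 6
g = 3

3


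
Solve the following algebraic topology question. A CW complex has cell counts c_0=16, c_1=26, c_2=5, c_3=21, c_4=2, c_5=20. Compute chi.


chi = sum_k (-1)^k c_k.
= (-1)^0*16 + (-1)^1*26 + (-1)^2*5 + (-1)^3*21 + (-1)^4*2 + (-1)^5*20
= (16) + (-26) + (5) + (-21) + (2) + (-20)
= -44

-44


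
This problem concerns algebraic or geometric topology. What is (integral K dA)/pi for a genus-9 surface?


Gauss-Bonnet: integral K dA = 2*pi*chi(M).
chi(Sigma_9) = 2 - 2*9 = -16.
(integral K dA)/pi = 2*chi = 2*(-16) = -32

-32


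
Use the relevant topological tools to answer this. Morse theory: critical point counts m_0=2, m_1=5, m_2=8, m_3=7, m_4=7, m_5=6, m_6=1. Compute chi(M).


Morse theory: chi(M) = sum_k (-1)^k m_k where m_k = #(index-k critical points).
= (2) + (-5) + (8) + (-7) + (7) + (-6) + (1) = 0

0


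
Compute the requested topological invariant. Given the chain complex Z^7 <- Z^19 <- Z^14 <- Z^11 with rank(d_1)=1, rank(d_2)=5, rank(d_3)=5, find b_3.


rank H_k = rank(ker d_k) - rank(im d_{k+1}).
rank(ker d_3) = rank(C_3) - rank(d_3) = 11 - 5 = 6.
rank(im d_{3+1}) = 0.
rank H_3 = 6 - 0 = 6

6


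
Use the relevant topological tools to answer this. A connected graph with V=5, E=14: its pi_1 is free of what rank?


For a connected graph: rank(pi_1) = b_1 = E - V + 1 = 1 - chi.
chi = V - E = 5 - 14 = -9.
rank = 1 - (-9) = 14 - 5 + 1 = 10

10


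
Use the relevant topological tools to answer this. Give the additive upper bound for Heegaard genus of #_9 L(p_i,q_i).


Heegaard genus satisfies g(A#B) <= g(A) + g(B).
Each lens space has g = 1.
Upper bound: 9 * 1 = 9

9


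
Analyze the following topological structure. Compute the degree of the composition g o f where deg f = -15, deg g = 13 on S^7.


Degree is multiplicative under composition: deg(g o f) = deg(g) * deg(f).
= 13 * -15 = -195

-195


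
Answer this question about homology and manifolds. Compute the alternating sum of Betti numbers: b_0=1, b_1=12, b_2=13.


chi = sum_k (-1)^k b_k.
= (1) + (-12) + (13)
= 2

2


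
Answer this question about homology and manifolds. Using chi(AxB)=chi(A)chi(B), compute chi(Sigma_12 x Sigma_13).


chi(Sigma_12) = 2 - 2*12 = -22
chi(Sigma_13) = 2 - 2*13 = -24
chi(product) = (-22) * (-24) = 528

528


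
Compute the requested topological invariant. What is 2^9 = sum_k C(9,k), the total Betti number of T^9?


b_k(T^9) = C(9,k), so the sum over k is sum_k C(9,k) = 2^9.
Total = 2^9 = 512

512


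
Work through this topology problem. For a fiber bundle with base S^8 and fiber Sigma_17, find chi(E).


chi(S^8) = 2 (n even), chi(Sigma_17) = 2 - 2*17 = -32.
chi(E) = 2 * (-32) = -64

-64


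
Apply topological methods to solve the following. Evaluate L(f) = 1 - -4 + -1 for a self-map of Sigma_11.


L(f) = tr(f_0*) - tr(f_1*) + tr(f_2*).
= 1 - (-4) + (-1)
= 4

4


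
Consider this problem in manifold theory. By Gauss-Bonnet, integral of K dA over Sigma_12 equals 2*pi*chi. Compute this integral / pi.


Gauss-Bonnet: integral K dA = 2*pi*chi(M).
chi(Sigma_12) = 2 - 2*12 = -22.
(integral K dA)/pi = 2*chi = 2*(-22) = -44

-44


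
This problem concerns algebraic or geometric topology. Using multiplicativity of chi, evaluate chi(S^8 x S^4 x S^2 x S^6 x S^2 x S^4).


chi is multiplicative: chi(X x Y) = chi(X) chi(Y).
Each even-dim sphere has chi = 2. There are 6 factors.
chi = 2^6 = 64

64


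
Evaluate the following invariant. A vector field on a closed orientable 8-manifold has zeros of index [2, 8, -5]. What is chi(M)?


Poincare-Hopf: chi(M) = sum of indices of zeros.
chi = (2) + (8) + (-5) = 5

5


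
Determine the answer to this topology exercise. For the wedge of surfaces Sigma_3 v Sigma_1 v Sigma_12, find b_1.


For a wedge X v Y: reduced H_k(X v Y) = H_k(X) + H_k(Y).
Each Sigma_g contributes b_1 = 2g.
b_1 = 6 + 2 + 24 = 32

32


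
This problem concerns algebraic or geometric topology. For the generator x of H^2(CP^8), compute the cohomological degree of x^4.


|x| = 2 in H^*(CP^n).
|x^4| = 4 * |x| = 4 * 2 = 8

8


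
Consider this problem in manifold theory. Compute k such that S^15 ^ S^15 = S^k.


S^m ^ S^n = S^{m+n}.
k = 15 + 15 = 30

30


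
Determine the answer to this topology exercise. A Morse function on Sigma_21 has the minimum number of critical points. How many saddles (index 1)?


A perfect Morse function has m_k = b_k.
For Sigma_21: b_0=1, b_1=2g=42, b_2=1.
Saddles m_1 = 2g = 42

42


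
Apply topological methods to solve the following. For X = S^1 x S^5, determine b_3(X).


Each S^d has Poincare polynomial 1 + t^d.
The product S^1 x S^5 has Poincare polynomial prod(1+t^d_i).
Expanding: b_0=1, b_1=1, b_5=1, b_6=1.
b_3 = 0

0
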